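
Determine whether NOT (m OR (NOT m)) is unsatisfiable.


Truth table over {m}:
m | φ
-----
F | F
T | F
Every row is false.

Yes, it is a contradiction.


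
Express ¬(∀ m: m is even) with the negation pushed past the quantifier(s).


¬(∀ x: φ) = ∃ x: ¬φ, and ¬(∃ x: φ) = ∀ x: ¬φ.
Apply to the universal statement.

∃ m: ¬(m is even)


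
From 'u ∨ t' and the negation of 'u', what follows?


Disjunctive syllogism: from (P ∨ Q) and ¬P, infer Q.
One disjunct, 'u', is ruled out; the other must hold.

t


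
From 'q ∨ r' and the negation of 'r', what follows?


Disjunctive syllogism: from (P ∨ Q) and ¬P, infer Q.
One disjunct, 'r', is ruled out; the other must hold.

q


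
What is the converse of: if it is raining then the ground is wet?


The converse of (P → Q) is (Q → P). It is not in general equivalent to the original.
Here P = 'it is raining' and Q = 'the ground is wet'.

If the ground is wet, then it is raining.


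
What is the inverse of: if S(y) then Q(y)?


The inverse of (P → Q) is (¬P → ¬Q). It is equivalent to the converse, not to the original.
Here P = 'S(y)' and Q = 'Q(y)'.

If not (S(y)), then not (Q(y)).


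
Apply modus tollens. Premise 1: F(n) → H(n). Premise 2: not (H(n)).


Modus tollens: from (P → Q) and ¬Q, infer ¬P.
Q = 'H(n)' is denied; since P → Q, P must also fail.

Not (F(n)).


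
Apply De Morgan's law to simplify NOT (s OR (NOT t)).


De Morgan: the negation of a disjunction is the conjunction of the negations.
Distribute NOT across OR, flipping it to AND, and negate each literal.

(NOT s) AND t


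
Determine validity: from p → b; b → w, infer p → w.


This matches the form of hypothetical syllogism: the conclusion follows in every model of the premises.

Valid.


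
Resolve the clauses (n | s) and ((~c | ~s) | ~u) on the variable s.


The clauses contain complementary literals s and ~s.
Resolution eliminates this pair and disjoins the remaining literals (merging duplicates).

((n | ~u) | ~c)


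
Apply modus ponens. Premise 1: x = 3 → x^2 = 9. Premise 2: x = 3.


Modus ponens: from (P → Q) and P, infer Q.
P = 'x = 3' is asserted, and P → Q holds, so Q follows.

x^2 = 9.


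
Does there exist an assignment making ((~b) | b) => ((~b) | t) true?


Search for a satisfying assignment over {b, t}.
Try b=False, t=False: the formula evaluates to True.
A satisfying assignment exists.

Satisfiable.


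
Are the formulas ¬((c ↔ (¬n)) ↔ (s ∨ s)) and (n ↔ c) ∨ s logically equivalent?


Compare truth tables:
c | n | s | φ | ψ
-----------------
F | F | F | F | T
T | F | F | T | F
F | T | F | T | F
T | T | F | F | T
F | F | T | T | T
T | F | T | F | T
F | T | T | F | T
T | T | T | T | T
They differ at row 1 (c=F, n=F, s=F): φ=F but ψ=T.

No, they are not logically equivalent.


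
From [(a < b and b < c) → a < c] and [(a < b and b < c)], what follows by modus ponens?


Modus ponens: from (P → Q) and P, infer Q.
P = '(a < b and b < c)' is asserted, and P → Q holds, so Q follows.

a < c.


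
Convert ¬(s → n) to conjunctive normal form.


Step 1: Rewrite s → n as ¬s ∨ n.
Step 2: Negate: ¬(¬s ∨ n) = s ∧ ¬n (De Morgan + double negation).

s ∧ (¬n)


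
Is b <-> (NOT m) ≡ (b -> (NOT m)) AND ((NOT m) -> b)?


Compare truth tables:
b | m | φ | ψ
-------------
F | F | F | F
T | F | T | T
F | T | T | T
T | T | F | F
The columns φ and ψ agree on every row.

Yes, they are logically equivalent.


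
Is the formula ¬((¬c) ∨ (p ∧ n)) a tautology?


Build the truth table over {c, n, p}:
c | n | p | φ
-------------
F | F | F | F
T | F | F | T
F | T | F | F
T | T | F | T
F | F | T | F
T | F | T | T
F | T | T | F
T | T | T | F
Counterexample at row 1: with c=F, n=F, p=F, the formula is F.

No, it is not a tautology.


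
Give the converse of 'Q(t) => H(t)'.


The converse of (P → Q) is (Q → P). It is not in general equivalent to the original.
Here P = 'Q(t)' and Q = 'H(t)'.

If H(t), then Q(t).


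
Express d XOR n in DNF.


Step 1: d ⊕ n is true exactly when they disagree: (d ∧ ¬n) ∨ (¬d ∧ n).

(d AND (NOT n)) OR ((NOT d) AND n)


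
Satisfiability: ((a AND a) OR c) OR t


Search for a satisfying assignment over {a, c, t}.
Try a=T, c=F, t=F: the formula evaluates to T.
A satisfying assignment exists.

Satisfiable.


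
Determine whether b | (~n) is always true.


Build the truth table over {b, n}:
b | n | φ
---------
False | False | True
True | False | True
False | True | False
True | True | True
Counterexample at row 3: with b=False, n=True, the formula is False.

No, it is not a tautology.


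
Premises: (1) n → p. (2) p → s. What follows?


Hypothetical syllogism: from (P → Q) and (Q → R), infer (P → R).
Chain the two implications through the shared middle term 'p'.

n → s


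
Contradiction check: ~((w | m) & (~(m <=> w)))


Truth table over {m, w}:
m | w | φ
---------
False | False | True
True | False | False
False | True | False
True | True | True
Satisfying assignment at row 1: m=False, w=False gives True.

No, it is not a contradiction.


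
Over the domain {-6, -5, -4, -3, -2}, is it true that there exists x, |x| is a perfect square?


Evaluate the predicate on each element: -6:F, -5:F, -4:T, -3:F, -2:F.
Witness x = -4 satisfies the predicate.

T


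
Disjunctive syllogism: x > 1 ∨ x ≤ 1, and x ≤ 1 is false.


Disjunctive syllogism: from (P ∨ Q) and ¬P, infer Q.
One disjunct, 'x ≤ 1', is ruled out; the other must hold.

x > 1


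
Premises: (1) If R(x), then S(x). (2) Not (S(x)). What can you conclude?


Modus tollens: from (P → Q) and ¬Q, infer ¬P.
Q = 'S(x)' is denied; since P → Q, P must also fail.

Not (R(x)).


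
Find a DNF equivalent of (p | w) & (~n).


Step 1: Distribute ∧ over ∨: (p ∨ w) ∧ (¬n) = (p ∧ (¬n)) ∨ (w ∧ (¬n)).

(p & (~n)) | (w & (~n))


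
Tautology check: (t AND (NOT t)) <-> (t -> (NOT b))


Build the truth table over {b, t}:
b | t | φ
---------
F | F | F
T | F | F
F | T | F
T | T | T
Counterexample at row 1: with b=F, t=F, the formula is F.

No, it is not a tautology.


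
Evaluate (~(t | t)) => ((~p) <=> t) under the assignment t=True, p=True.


Substitute t=True, p=True:
t | t = True | True = True
~(t | t) = False
~p = False
(~p) <=> t = False <=> True = False
(~(t | t)) => ((~p) <=> t) = False => False = True

True


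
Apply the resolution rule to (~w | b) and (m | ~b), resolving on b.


The clauses contain complementary literals b and ~b.
Resolution eliminates this pair and disjoins the remaining literals (merging duplicates).

(~w | m)


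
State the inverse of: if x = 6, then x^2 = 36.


The inverse of (P → Q) is (¬P → ¬Q). It is equivalent to the converse, not to the original.
Here P = 'x = 6' and Q = 'x^2 = 36'.

If not (x = 6), then not (x^2 = 36).


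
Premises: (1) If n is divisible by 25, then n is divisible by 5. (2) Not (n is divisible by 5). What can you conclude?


Modus tollens: from (P → Q) and ¬Q, infer ¬P.
Q = 'n is divisible by 5' is denied; since P → Q, P must also fail.

Not (n is divisible by 25).


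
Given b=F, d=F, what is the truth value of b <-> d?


Biconditional is true when both operands have the same truth value.
Substitute: b=F, d=F.
F <-> F evaluates to T.

T


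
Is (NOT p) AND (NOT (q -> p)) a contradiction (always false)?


Truth table over {p, q}:
p | q | φ
---------
F | F | F
T | F | F
F | T | T
T | T | F
Satisfying assignment at row 3: p=F, q=T gives T.

No, it is not a contradiction.


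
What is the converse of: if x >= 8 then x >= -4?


The converse of (P → Q) is (Q → P). It is not in general equivalent to the original.
Here P = 'x >= 8' and Q = 'x >= -4'.

If x >= -4, then x >= 8.


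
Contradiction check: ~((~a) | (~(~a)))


Truth table over {a}:
a | φ
-----
False | False
True | False
Every row is false.

Yes, it is a contradiction.


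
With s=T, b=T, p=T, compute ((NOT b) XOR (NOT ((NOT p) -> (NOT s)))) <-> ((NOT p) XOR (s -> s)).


Substitute s=T, b=T, p=T:
NOT b = F
NOT p = F
NOT s = F
(NOT p) -> (NOT s) = F -> F = T
NOT ((NOT p) -> (NOT s)) = F
(NOT b) XOR (NOT ((NOT p) -> (NOT s))) = F XOR F = F
NOT p = F
s -> s = T -> T = T
(NOT p) XOR (s -> s) = F XOR T = T
((NOT b) XOR (NOT ((NOT p) -> (NOT s)))) <-> ((NOT p) XOR (s -> s)) = F <-> T = F

F


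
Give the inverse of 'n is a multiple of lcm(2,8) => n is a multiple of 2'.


The inverse of (P → Q) is (¬P → ¬Q). It is equivalent to the converse, not to the original.
Here P = 'n is a multiple of lcm(2,8)' and Q = 'n is a multiple of 2'.

If not (n is a multiple of lcm(2,8)), then not (n is a multiple of 2).


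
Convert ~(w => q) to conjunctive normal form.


Step 1: Rewrite w → q as ¬w ∨ q.
Step 2: Negate: ¬(¬w ∨ q) = w ∧ ¬q (De Morgan + double negation).

w & (~q)


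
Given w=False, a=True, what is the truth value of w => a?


Implication is false only when antecedent is true and consequent is false.
Substitute: w=False, a=True.
False => True evaluates to True.

True


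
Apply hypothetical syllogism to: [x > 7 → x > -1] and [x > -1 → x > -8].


Hypothetical syllogism: from (P → Q) and (Q → R), infer (P → R).
Chain the two implications through the shared middle term 'x > -1'.

x > 7 → x > -8


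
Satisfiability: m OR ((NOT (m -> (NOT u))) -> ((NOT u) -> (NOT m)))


Search for a satisfying assignment over {m, u}.
Try m=F, u=F: the formula evaluates to T.
A satisfying assignment exists.

Satisfiable.


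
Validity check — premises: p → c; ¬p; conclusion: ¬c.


This is denying the antecedent (fallacy). There exist truth assignments where the premises are all true but the conclusion is false.

Invalid.


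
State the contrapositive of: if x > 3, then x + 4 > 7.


The contrapositive of (P → Q) is (¬Q → ¬P); it is logically equivalent to the original.
Here P = 'x > 3' and Q = 'x + 4 > 7'.

If not (x + 4 > 7), then not (x > 3).


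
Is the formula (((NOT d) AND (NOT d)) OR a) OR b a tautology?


Build the truth table over {a, b, d}:
a | b | d | φ
-------------
F | F | F | T
T | F | F | T
F | T | F | T
T | T | F | T
F | F | T | F
T | F | T | T
F | T | T | T
T | T | T | T
Counterexample at row 5: with a=F, b=F, d=T, the formula is F.

No, it is not a tautology.


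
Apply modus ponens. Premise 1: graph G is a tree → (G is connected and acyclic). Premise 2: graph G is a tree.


Modus ponens: from (P → Q) and P, infer Q.
P = 'graph G is a tree' is asserted, and P → Q holds, so Q follows.

(G is connected and acyclic).


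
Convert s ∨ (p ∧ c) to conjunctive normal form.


Step 1: Distribute ∨ over ∧: s ∨ (p ∧ c) = (s ∨ p) ∧ (s ∨ c).

(s ∨ p) ∧ (s ∨ c)


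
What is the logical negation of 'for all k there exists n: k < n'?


Negation flips each quantifier (∀↔∃) and negates the inner predicate.
¬(for all k there exists n: φ) = there exists k for all n: ¬φ.

there exists k for all n: NOT(k < n)


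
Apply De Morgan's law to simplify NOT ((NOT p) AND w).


De Morgan: the negation of a conjunction is the disjunction of the negations.
Distribute NOT across AND, flipping it to OR, and negate each literal.

p OR (NOT w)


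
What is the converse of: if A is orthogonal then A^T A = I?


The converse of (P → Q) is (Q → P). It is not in general equivalent to the original.
Here P = 'A is orthogonal' and Q = 'A^T A = I'.

If A^T A = I, then A is orthogonal.


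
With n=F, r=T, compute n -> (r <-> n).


Substitute n=F, r=T:
r <-> n = T <-> F = F
n -> (r <-> n) = F -> F = T

T


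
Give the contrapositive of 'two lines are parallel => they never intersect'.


The contrapositive of (P → Q) is (¬Q → ¬P); it is logically equivalent to the original.
Here P = 'two lines are parallel' and Q = 'they never intersect'.

If not (they never intersect), then not (two lines are parallel).


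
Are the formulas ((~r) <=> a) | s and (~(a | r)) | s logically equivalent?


Compare truth tables:
a | r | s | φ | ψ
-----------------
False | False | False | False | True
True | False | False | True | False
False | True | False | True | False
True | True | False | False | False
False | False | True | True | True
True | False | True | True | True
False | True | True | True | True
True | True | True | True | True
They differ at row 1 (a=False, r=False, s=False): φ=False but ψ=True.

No, they are not logically equivalent.


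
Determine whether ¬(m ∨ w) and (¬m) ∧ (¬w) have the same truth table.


Compare truth tables:
m | w | φ | ψ
-------------
F | F | T | T
T | F | F | F
F | T | F | F
T | T | F | F
The columns φ and ψ agree on every row.

Yes, they are logically equivalent.


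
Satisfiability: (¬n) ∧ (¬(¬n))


Check all 2 assignments over {n}:
n | φ
-----
F | F
T | F
No assignment makes the formula true.

Unsatisfiable.


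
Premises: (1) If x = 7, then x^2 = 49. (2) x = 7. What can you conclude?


Modus ponens: from (P → Q) and P, infer Q.
P = 'x = 7' is asserted, and P → Q holds, so Q follows.

x^2 = 49.


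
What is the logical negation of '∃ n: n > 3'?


¬(∀ x: φ) = ∃ x: ¬φ, and ¬(∃ x: φ) = ∀ x: ¬φ.
Apply to the existential statement.

∀ n: ¬(n > 3)


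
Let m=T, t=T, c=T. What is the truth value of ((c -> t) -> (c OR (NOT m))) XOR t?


Substitute m=T, t=T, c=T:
c -> t = T -> T = T
NOT m = F
c OR (NOT m) = T OR F = T
(c -> t) -> (c OR (NOT m)) = T -> T = T
((c -> t) -> (c OR (NOT m))) XOR t = T XOR T = F

F


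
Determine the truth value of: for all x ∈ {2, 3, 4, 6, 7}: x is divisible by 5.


Evaluate the predicate on each element: 2:F, 3:F, 4:F, 6:F, 7:F.
Counterexample x = 2 fails the predicate.

F


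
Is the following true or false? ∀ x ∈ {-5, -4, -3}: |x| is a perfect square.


Evaluate the predicate on each element: -5:F, -4:T, -3:F.
Counterexample x = -5 fails the predicate.

F


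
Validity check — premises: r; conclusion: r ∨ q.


This matches the form of disjunction introduction: the conclusion follows in every model of the premises.

Valid.


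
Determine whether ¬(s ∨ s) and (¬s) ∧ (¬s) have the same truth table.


Compare truth tables:
s | φ | ψ
---------
F | T | T
T | F | F
The columns φ and ψ agree on every row.

Yes, they are logically equivalent.


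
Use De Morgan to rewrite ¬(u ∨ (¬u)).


De Morgan: the negation of a disjunction is the conjunction of the negations.
Distribute ¬ across ∨, flipping it to ∧, and negate each literal.

(¬u) ∧ u


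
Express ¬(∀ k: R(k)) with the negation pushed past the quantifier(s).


¬(∀ x: φ) = ∃ x: ¬φ, and ¬(∃ x: φ) = ∀ x: ¬φ.
Apply to the universal statement.

∃ k: ¬(R(k))


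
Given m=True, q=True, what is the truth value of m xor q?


Exclusive or is true when exactly one operand is true.
Substitute: m=True, q=True.
True xor True evaluates to False.

False


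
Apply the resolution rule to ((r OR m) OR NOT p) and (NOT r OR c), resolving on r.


The clauses contain complementary literals r and NOTr.
Resolution eliminates this pair and disjoins the remaining literals (merging duplicates).

((m OR NOT p) OR c)


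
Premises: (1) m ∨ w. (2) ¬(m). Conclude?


Disjunctive syllogism: from (P ∨ Q) and ¬P, infer Q.
One disjunct, 'm', is ruled out; the other must hold.

w


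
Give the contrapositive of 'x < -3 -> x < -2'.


The contrapositive of (P → Q) is (¬Q → ¬P); it is logically equivalent to the original.
Here P = 'x < -3' and Q = 'x < -2'.

If not (x < -2), then not (x < -3).


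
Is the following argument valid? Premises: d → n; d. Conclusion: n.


This matches the form of modus ponens: the conclusion follows in every model of the premises.

Valid.


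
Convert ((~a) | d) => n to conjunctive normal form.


Step 1: Rewrite as ¬((¬a) ∨ d) ∨ n = (¬(¬a) ∧ ¬d) ∨ n.
Step 2: Distribute ∨ over ∧.
Step 3: Eliminate any double negations (¬¬X = X).

(a | n) & ((~d) | n)


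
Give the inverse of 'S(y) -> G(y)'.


The inverse of (P → Q) is (¬P → ¬Q). It is equivalent to the converse, not to the original.
Here P = 'S(y)' and Q = 'G(y)'.

If not (S(y)), then not (G(y)).


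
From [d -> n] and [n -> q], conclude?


Hypothetical syllogism: from (P → Q) and (Q → R), infer (P → R).
Chain the two implications through the shared middle term 'n'.

d -> q


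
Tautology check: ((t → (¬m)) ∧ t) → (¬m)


Build the truth table over {m, t}:
m | t | φ
---------
F | F | T
T | F | T
F | T | T
T | T | T
Every row evaluates to true.

Yes, it is a tautology.


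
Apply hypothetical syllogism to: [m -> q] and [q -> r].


Hypothetical syllogism: from (P → Q) and (Q → R), infer (P → R).
Chain the two implications through the shared middle term 'q'.

m -> r


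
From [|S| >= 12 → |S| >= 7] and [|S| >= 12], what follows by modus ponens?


Modus ponens: from (P → Q) and P, infer Q.
P = '|S| >= 12' is asserted, and P → Q holds, so Q follows.

|S| >= 7.


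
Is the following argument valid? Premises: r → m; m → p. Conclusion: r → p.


This matches the form of hypothetical syllogism: the conclusion follows in every model of the premises.

Valid.


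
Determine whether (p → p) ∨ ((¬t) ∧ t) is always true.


Build the truth table over {p, t}:
p | t | φ
---------
F | F | T
T | F | T
F | T | T
T | T | T
Every row evaluates to true.

Yes, it is a tautology.


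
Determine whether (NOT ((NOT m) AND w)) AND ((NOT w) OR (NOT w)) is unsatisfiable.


Truth table over {m, w}:
m | w | φ
---------
F | F | T
T | F | T
F | T | F
T | T | F
Satisfying assignment at row 1: m=F, w=F gives T.

No, it is not a contradiction.


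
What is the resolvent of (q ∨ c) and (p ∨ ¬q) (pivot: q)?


The clauses contain complementary literals q and ¬q.
Resolution eliminates this pair and disjoins the remaining literals (merging duplicates).

(c ∨ p)


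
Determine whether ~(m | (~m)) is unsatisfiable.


Truth table over {m}:
m | φ
-----
False | False
True | False
Every row is false.

Yes, it is a contradiction.


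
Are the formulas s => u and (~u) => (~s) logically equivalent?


Compare truth tables:
s | u | φ | ψ
-------------
False | False | True | True
True | False | False | False
False | True | True | True
True | True | True | True
The columns φ and ψ agree on every row.

Yes, they are logically equivalent.


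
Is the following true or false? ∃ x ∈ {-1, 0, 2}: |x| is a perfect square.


Evaluate the predicate on each element: -1:T, 0:T, 2:F.
Witness x = -1 satisfies the predicate.

T


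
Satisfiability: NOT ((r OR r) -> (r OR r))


Check all 2 assignments over {r}:
r | φ
-----
F | F
T | F
No assignment makes the formula true.

Unsatisfiable.


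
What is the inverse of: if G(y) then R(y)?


The inverse of (P → Q) is (¬P → ¬Q). It is equivalent to the converse, not to the original.
Here P = 'G(y)' and Q = 'R(y)'.

If not (G(y)), then not (R(y)).


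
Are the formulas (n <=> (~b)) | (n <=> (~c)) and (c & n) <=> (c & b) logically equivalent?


Compare truth tables:
b | c | n | φ | ψ
-----------------
False | False | False | False | True
True | False | False | True | True
False | True | False | True | True
True | True | False | True | False
False | False | True | True | True
True | False | True | True | True
False | True | True | True | False
True | True | True | False | True
They differ at row 1 (b=False, c=False, n=False): φ=False but ψ=True.

No, they are not logically equivalent.


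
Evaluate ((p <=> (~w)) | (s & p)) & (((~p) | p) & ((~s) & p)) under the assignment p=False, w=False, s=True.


Substitute p=False, w=False, s=True:
~w = True
p <=> (~w) = False <=> True = False
s & p = True & False = False
(p <=> (~w)) | (s & p) = False | False = False
~p = True
(~p) | p = True | False = True
~s = False
(~s) & p = False & False = False
((~p) | p) & ((~s) & p) = True & False = False
((p <=> (~w)) | (s & p)) & (((~p) | p) & ((~s) & p)) = False & False = False

False


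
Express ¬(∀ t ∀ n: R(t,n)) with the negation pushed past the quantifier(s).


Negation flips each quantifier (∀↔∃) and negates the inner predicate.
¬(∀ t ∀ n: φ) = ∃ t ∃ n: ¬φ.

∃ t ∃ n: ¬(R(t,n))


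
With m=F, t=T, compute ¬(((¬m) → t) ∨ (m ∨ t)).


Substitute m=F, t=T:
¬m = T
(¬m) → t = T → T = T
m ∨ t = F ∨ T = T
((¬m) → t) ∨ (m ∨ t) = T ∨ T = T
¬(((¬m) → t) ∨ (m ∨ t)) = F

F


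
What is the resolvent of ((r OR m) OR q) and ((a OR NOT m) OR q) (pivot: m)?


The clauses contain complementary literals m and NOTm.
Resolution eliminates this pair and disjoins the remaining literals (merging duplicates).

((q OR r) OR a)


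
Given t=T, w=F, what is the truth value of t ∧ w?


Conjunction is true only when both operands are true.
Substitute: t=T, w=F.
T ∧ F evaluates to F.

F


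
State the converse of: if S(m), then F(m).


The converse of (P → Q) is (Q → P). It is not in general equivalent to the original.
Here P = 'S(m)' and Q = 'F(m)'.

If F(m), then S(m).


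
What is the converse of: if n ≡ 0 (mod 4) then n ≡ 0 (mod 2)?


The converse of (P → Q) is (Q → P). It is not in general equivalent to the original.
Here P = 'n ≡ 0 (mod 4)' and Q = 'n ≡ 0 (mod 2)'.

If n ≡ 0 (mod 2), then n ≡ 0 (mod 4).


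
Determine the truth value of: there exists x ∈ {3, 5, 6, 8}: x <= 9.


Evaluate the predicate on each element: 3:T, 5:T, 6:T, 8:T.
Witness x = 3 satisfies the predicate.

T


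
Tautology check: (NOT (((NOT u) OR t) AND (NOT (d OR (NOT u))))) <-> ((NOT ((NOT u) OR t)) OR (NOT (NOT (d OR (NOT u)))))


Build the truth table over {d, t, u}:
d | t | u | φ
-------------
F | F | F | T
T | F | F | T
F | T | F | T
T | T | F | T
F | F | T | T
T | F | T | T
F | T | T | T
T | T | T | T
Every row evaluates to true.

Yes, it is a tautology.


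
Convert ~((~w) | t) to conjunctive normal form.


Step 1: Apply De Morgan: ¬((¬w) ∨ t) = ¬(¬w) ∧ ¬t.
Step 2: Eliminate any double negations (¬¬X = X).

w & (~t)


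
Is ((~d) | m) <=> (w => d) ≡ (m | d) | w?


Compare truth tables:
d | m | w | φ | ψ
-----------------
False | False | False | True | False
True | False | False | False | True
False | True | False | True | True
True | True | False | True | True
False | False | True | False | True
True | False | True | False | True
False | True | True | False | True
True | True | True | True | True
They differ at row 1 (d=False, m=False, w=False): φ=True but ψ=False.

No, they are not logically equivalent.


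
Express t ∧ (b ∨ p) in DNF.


Step 1: Distribute ∧ over ∨: t ∧ (b ∨ p) = (t ∧ b) ∨ (t ∧ p).

(t ∧ b) ∨ (t ∧ p)


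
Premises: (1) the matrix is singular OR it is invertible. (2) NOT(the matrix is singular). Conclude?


Disjunctive syllogism: from (P ∨ Q) and ¬P, infer Q.
One disjunct, 'the matrix is singular', is ruled out; the other must hold.

it is invertible


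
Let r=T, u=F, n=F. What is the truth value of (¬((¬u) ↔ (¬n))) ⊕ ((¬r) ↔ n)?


Substitute r=T, u=F, n=F:
¬u = T
¬n = T
(¬u) ↔ (¬n) = T ↔ T = T
¬((¬u) ↔ (¬n)) = F
¬r = F
(¬r) ↔ n = F ↔ F = T
(¬((¬u) ↔ (¬n))) ⊕ ((¬r) ↔ n) = F ⊕ T = T

T


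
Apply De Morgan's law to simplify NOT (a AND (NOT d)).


De Morgan: the negation of a conjunction is the disjunction of the negations.
Distribute NOT across AND, flipping it to OR, and negate each literal.

(NOT a) OR d


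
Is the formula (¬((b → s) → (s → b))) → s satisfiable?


Search for a satisfying assignment over {b, s}.
Try b=F, s=F: the formula evaluates to T.
A satisfying assignment exists.

Satisfiable.


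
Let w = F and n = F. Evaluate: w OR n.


Disjunction is false only when both operands are false.
Substitute: w=F, n=F.
F OR F evaluates to F.

F


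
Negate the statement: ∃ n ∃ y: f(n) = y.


Negation flips each quantifier (∀↔∃) and negates the inner predicate.
¬(∃ n ∃ y: φ) = ∀ n ∀ y: ¬φ.

∀ n ∀ y: ¬(f(n) = y)


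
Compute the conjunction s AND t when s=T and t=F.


Conjunction is true only when both operands are true.
Substitute: s=T, t=F.
T AND F evaluates to F.

F


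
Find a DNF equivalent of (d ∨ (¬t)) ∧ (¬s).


Step 1: Distribute ∧ over ∨: (d ∨ (¬t)) ∧ (¬s) = (d ∧ (¬s)) ∨ ((¬t) ∧ (¬s)).

(d ∧ (¬s)) ∨ ((¬t) ∧ (¬s))


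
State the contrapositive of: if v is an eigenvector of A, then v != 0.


The contrapositive of (P → Q) is (¬Q → ¬P); it is logically equivalent to the original.
Here P = 'v is an eigenvector of A' and Q = 'v != 0'.

If not (v != 0), then not (v is an eigenvector of A).


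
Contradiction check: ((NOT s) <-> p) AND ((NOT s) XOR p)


Truth table over {p, s}:
p | s | φ
---------
F | F | F
T | F | F
F | T | F
T | T | F
Every row is false.

Yes, it is a contradiction.


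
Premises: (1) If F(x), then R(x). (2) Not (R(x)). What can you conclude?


Modus tollens: from (P → Q) and ¬Q, infer ¬P.
Q = 'R(x)' is denied; since P → Q, P must also fail.

Not (F(x)).


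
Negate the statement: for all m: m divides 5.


¬(for all x: φ) = there exists x: ¬φ, and ¬(there exists x: φ) = for all x: ¬φ.
Apply to the universal statement.

there exists m: NOT(m divides 5)


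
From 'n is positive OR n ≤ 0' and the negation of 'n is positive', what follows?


Disjunctive syllogism: from (P ∨ Q) and ¬P, infer Q.
One disjunct, 'n is positive', is ruled out; the other must hold.

n ≤ 0


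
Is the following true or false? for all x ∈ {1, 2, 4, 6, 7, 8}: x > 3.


Evaluate the predicate on each element: 1:F, 2:F, 4:T, 6:T, 7:T, 8:T.
Counterexample x = 1 fails the predicate.

F


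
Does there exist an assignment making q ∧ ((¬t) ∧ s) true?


Search for a satisfying assignment over {q, s, t}.
Try q=T, s=T, t=F: the formula evaluates to T.
A satisfying assignment exists.

Satisfiable.


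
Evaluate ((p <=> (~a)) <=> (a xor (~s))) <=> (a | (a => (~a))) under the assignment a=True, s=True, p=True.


Substitute a=True, s=True, p=True:
~a = False
p <=> (~a) = True <=> False = False
~s = False
a xor (~s) = True xor False = True
(p <=> (~a)) <=> (a xor (~s)) = False <=> True = False
~a = False
a => (~a) = True => False = False
a | (a => (~a)) = True | False = True
((p <=> (~a)) <=> (a xor (~s))) <=> (a | (a => (~a))) = False <=> True = False

False


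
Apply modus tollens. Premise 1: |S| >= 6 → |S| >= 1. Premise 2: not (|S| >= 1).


Modus tollens: from (P → Q) and ¬Q, infer ¬P.
Q = '|S| >= 1' is denied; since P → Q, P must also fail.

Not (|S| >= 6).


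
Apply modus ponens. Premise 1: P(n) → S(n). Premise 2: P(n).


Modus ponens: from (P → Q) and P, infer Q.
P = 'P(n)' is asserted, and P → Q holds, so Q follows.

S(n).


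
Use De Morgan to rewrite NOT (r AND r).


De Morgan: the negation of a conjunction is the disjunction of the negations.
Distribute NOT across AND, flipping it to OR, and negate each literal.

(NOT r) OR (NOT r)


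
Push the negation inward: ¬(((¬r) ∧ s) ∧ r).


De Morgan: the negation of a conjunction is the disjunction of the negations.
Distribute ¬ across ∧, flipping it to ∨, and negate each literal.

(r ∨ (¬s)) ∨ (¬r)


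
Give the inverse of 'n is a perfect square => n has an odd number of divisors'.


The inverse of (P → Q) is (¬P → ¬Q). It is equivalent to the converse, not to the original.
Here P = 'n is a perfect square' and Q = 'n has an odd number of divisors'.

If not (n is a perfect square), then not (n has an odd number of divisors).


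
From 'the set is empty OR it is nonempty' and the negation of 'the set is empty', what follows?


Disjunctive syllogism: from (P ∨ Q) and ¬P, infer Q.
One disjunct, 'the set is empty', is ruled out; the other must hold.

it is nonempty


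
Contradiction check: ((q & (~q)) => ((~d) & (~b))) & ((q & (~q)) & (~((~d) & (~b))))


Truth table over {b, d, q}:
b | d | q | φ
-------------
False | False | False | False
True | False | False | False
False | True | False | False
True | True | False | False
False | False | True | False
True | False | True | False
False | True | True | False
True | True | True | False
Every row is false.

Yes, it is a contradiction.


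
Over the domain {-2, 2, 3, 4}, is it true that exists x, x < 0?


Evaluate the predicate on each element: -2:True, 2:False, 3:False, 4:False.
Witness x = -2 satisfies the predicate.

True


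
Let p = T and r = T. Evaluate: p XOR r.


Exclusive or is true when exactly one operand is true.
Substitute: p=T, r=T.
T XOR T evaluates to F.

F


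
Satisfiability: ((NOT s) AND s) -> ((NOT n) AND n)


Search for a satisfying assignment over {n, s}.
Try n=F, s=F: the formula evaluates to T.
A satisfying assignment exists.

Satisfiable.


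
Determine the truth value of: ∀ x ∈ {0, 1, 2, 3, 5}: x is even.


Evaluate the predicate on each element: 0:T, 1:F, 2:T, 3:F, 5:F.
Counterexample x = 1 fails the predicate.

F


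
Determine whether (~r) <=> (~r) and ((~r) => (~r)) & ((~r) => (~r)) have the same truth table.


Compare truth tables:
r | φ | ψ
---------
False | True | True
True | True | True
The columns φ and ψ agree on every row.

Yes, they are logically equivalent.


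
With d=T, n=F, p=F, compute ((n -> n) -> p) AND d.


Substitute d=T, n=F, p=F:
n -> n = F -> F = T
(n -> n) -> p = T -> F = F
((n -> n) -> p) AND d = F AND T = F

F


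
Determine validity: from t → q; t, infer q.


This matches the form of modus ponens: the conclusion follows in every model of the premises.

Valid.


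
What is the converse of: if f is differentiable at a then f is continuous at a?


The converse of (P → Q) is (Q → P). It is not in general equivalent to the original.
Here P = 'f is differentiable at a' and Q = 'f is continuous at a'.

If f is continuous at a, then f is differentiable at a.


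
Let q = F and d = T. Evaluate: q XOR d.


Exclusive or is true when exactly one operand is true.
Substitute: q=F, d=T.
F XOR T evaluates to T.

T


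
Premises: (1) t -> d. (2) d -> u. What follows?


Hypothetical syllogism: from (P → Q) and (Q → R), infer (P → R).
Chain the two implications through the shared middle term 'd'.

t -> u


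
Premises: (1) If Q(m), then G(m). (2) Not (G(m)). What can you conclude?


Modus tollens: from (P → Q) and ¬Q, infer ¬P.
Q = 'G(m)' is denied; since P → Q, P must also fail.

Not (Q(m)).


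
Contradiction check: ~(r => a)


Truth table over {a, r}:
a | r | φ
---------
False | False | False
True | False | False
False | True | True
True | True | False
Satisfying assignment at row 3: a=False, r=True gives True.

No, it is not a contradiction.


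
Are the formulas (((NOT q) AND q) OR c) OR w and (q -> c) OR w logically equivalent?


Compare truth tables:
c | q | w | φ | ψ
-----------------
F | F | F | F | T
T | F | F | T | T
F | T | F | F | F
T | T | F | T | T
F | F | T | T | T
T | F | T | T | T
F | T | T | T | T
T | T | T | T | T
They differ at row 1 (c=F, q=F, w=F): φ=F but ψ=T.

No, they are not logically equivalent.


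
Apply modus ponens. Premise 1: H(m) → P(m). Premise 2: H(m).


Modus ponens: from (P → Q) and P, infer Q.
P = 'H(m)' is asserted, and P → Q holds, so Q follows.

P(m).


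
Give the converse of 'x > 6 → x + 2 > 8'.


The converse of (P → Q) is (Q → P). It is not in general equivalent to the original.
Here P = 'x > 6' and Q = 'x + 2 > 8'.

If x + 2 > 8, then x > 6.


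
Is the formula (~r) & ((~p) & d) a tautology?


Build the truth table over {d, p, r}:
d | p | r | φ
-------------
False | False | False | False
True | False | False | True
False | True | False | False
True | True | False | False
False | False | True | False
True | False | True | False
False | True | True | False
True | True | True | False
Counterexample at row 1: with d=False, p=False, r=False, the formula is False.

No, it is not a tautology.


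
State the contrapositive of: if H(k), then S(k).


The contrapositive of (P → Q) is (¬Q → ¬P); it is logically equivalent to the original.
Here P = 'H(k)' and Q = 'S(k)'.

If not (S(k)), then not (H(k)).


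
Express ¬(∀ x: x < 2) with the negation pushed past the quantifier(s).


¬(∀ x: φ) = ∃ x: ¬φ, and ¬(∃ x: φ) = ∀ x: ¬φ.
Apply to the universal statement.

∃ x: ¬(x < 2)


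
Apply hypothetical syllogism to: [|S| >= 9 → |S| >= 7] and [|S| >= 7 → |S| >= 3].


Hypothetical syllogism: from (P → Q) and (Q → R), infer (P → R).
Chain the two implications through the shared middle term '|S| >= 7'.

|S| >= 9 → |S| >= 3


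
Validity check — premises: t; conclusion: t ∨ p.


This matches the form of disjunction introduction: the conclusion follows in every model of the premises.

Valid.


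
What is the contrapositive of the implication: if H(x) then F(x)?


The contrapositive of (P → Q) is (¬Q → ¬P); it is logically equivalent to the original.
Here P = 'H(x)' and Q = 'F(x)'.

If not (F(x)), then not (H(x)).


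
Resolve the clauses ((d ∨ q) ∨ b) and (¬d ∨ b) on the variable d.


The clauses contain complementary literals d and ¬d.
Resolution eliminates this pair and disjoins the remaining literals (merging duplicates).

(b ∨ q)


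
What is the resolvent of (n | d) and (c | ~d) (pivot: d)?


The clauses contain complementary literals d and ~d.
Resolution eliminates this pair and disjoins the remaining literals (merging duplicates).

(n | c)


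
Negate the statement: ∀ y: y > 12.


¬(∀ x: φ) = ∃ x: ¬φ, and ¬(∃ x: φ) = ∀ x: ¬φ.
Apply to the universal statement.

∃ y: ¬(y > 12)


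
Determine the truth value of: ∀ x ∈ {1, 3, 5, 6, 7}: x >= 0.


Evaluate the predicate on each element: 1:T, 3:T, 5:T, 6:T, 7:T.
Every element satisfies the predicate.

T


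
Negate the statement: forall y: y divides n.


¬(forall x: φ) = exists x: ¬φ, and ¬(exists x: φ) = forall x: ¬φ.
Apply to the universal statement.

exists y: ~(y divides n)


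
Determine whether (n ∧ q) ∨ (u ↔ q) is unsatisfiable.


Truth table over {n, q, u}:
n | q | u | φ
-------------
F | F | F | T
T | F | F | T
F | T | F | F
T | T | F | T
F | F | T | F
T | F | T | F
F | T | T | T
T | T | T | T
Satisfying assignment at row 1: n=F, q=F, u=F gives T.

No, it is not a contradiction.


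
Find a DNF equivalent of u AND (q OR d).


Step 1: Distribute ∧ over ∨: u ∧ (q ∨ d) = (u ∧ q) ∨ (u ∧ d).

(u AND q) OR (u AND d)


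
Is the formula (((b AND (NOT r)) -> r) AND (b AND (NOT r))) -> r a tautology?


Build the truth table over {b, r}:
b | r | φ
---------
F | F | T
T | F | T
F | T | T
T | T | T
Every row evaluates to true.

Yes, it is a tautology.


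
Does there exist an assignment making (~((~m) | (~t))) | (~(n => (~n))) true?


Search for a satisfying assignment over {m, n, t}.
Try m=False, n=True, t=False: the formula evaluates to True.
A satisfying assignment exists.

Satisfiable.


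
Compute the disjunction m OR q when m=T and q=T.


Disjunction is false only when both operands are false.
Substitute: m=T, q=T.
T OR T evaluates to T.

T


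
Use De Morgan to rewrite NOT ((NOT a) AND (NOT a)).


De Morgan: the negation of a conjunction is the disjunction of the negations.
Distribute NOT across AND, flipping it to OR, and negate each literal.

a OR a


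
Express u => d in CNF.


Step 1: Rewrite u → d as ¬u ∨ d.

(~u) | d


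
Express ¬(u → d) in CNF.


Step 1: Rewrite u → d as ¬u ∨ d.
Step 2: Negate: ¬(¬u ∨ d) = u ∧ ¬d (De Morgan + double negation).

u ∧ (¬d)


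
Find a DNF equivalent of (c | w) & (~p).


Step 1: Distribute ∧ over ∨: (c ∨ w) ∧ (¬p) = (c ∧ (¬p)) ∨ (w ∧ (¬p)).

(c & (~p)) | (w & (~p))


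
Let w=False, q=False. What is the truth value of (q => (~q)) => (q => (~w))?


Substitute w=False, q=False:
~q = True
q => (~q) = False => True = True
~w = True
q => (~w) = False => True = True
(q => (~q)) => (q => (~w)) = True => True = True

True


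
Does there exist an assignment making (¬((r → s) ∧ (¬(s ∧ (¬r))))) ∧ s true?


Search for a satisfying assignment over {r, s}.
Try r=F, s=T: the formula evaluates to T.
A satisfying assignment exists.

Satisfiable.


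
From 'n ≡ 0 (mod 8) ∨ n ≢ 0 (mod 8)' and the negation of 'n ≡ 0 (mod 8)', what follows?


Disjunctive syllogism: from (P ∨ Q) and ¬P, infer Q.
One disjunct, 'n ≡ 0 (mod 8)', is ruled out; the other must hold.

n ≢ 0 (mod 8)


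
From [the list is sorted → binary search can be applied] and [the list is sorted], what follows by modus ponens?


Modus ponens: from (P → Q) and P, infer Q.
P = 'the list is sorted' is asserted, and P → Q holds, so Q follows.

binary search can be applied.


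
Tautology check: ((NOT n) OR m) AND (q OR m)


Build the truth table over {m, n, q}:
m | n | q | φ
-------------
F | F | F | F
T | F | F | T
F | T | F | F
T | T | F | T
F | F | T | T
T | F | T | T
F | T | T | F
T | T | T | T
Counterexample at row 1: with m=F, n=F, q=F, the formula is F.

No, it is not a tautology.


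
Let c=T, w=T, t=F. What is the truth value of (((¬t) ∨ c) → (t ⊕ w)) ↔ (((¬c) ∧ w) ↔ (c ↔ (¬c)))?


Substitute c=T, w=T, t=F:
¬t = T
(¬t) ∨ c = T ∨ T = T
t ⊕ w = F ⊕ T = T
((¬t) ∨ c) → (t ⊕ w) = T → T = T
¬c = F
(¬c) ∧ w = F ∧ T = F
¬c = F
c ↔ (¬c) = T ↔ F = F
((¬c) ∧ w) ↔ (c ↔ (¬c)) = F ↔ F = T
(((¬t) ∨ c) → (t ⊕ w)) ↔ (((¬c) ∧ w) ↔ (c ↔ (¬c))) = T ↔ T = T

T


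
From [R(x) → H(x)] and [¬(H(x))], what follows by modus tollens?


Modus tollens: from (P → Q) and ¬Q, infer ¬P.
Q = 'H(x)' is denied; since P → Q, P must also fail.

Not (R(x)).


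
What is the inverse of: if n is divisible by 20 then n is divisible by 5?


The inverse of (P → Q) is (¬P → ¬Q). It is equivalent to the converse, not to the original.
Here P = 'n is divisible by 20' and Q = 'n is divisible by 5'.

If not (n is divisible by 20), then not (n is divisible by 5).


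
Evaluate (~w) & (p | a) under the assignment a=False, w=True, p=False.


Substitute a=False, w=True, p=False:
~w = False
p | a = False | False = False
(~w) & (p | a) = False & False = False

False


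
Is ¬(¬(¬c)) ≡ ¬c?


Compare truth tables:
c | φ | ψ
---------
F | T | T
T | F | F
The columns φ and ψ agree on every row.

Yes, they are logically equivalent.


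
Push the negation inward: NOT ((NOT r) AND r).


De Morgan: the negation of a conjunction is the disjunction of the negations.
Distribute NOT across AND, flipping it to OR, and negate each literal.

r OR (NOT r)


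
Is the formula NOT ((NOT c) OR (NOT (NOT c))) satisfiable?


Check all 2 assignments over {c}:
c | φ
-----
F | F
T | F
No assignment makes the formula true.

Unsatisfiable.


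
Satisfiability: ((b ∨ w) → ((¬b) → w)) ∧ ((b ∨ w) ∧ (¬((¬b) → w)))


Check all 4 assignments over {b, w}:
b | w | φ
---------
F | F | F
T | F | F
F | T | F
T | T | F
No assignment makes the formula true.

Unsatisfiable.


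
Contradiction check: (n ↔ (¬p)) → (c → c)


Truth table over {c, n, p}:
c | n | p | φ
-------------
F | F | F | T
T | F | F | T
F | T | F | T
T | T | F | T
F | F | T | T
T | F | T | T
F | T | T | T
T | T | T | T
Satisfying assignment at row 1: c=F, n=F, p=F gives T.

No, it is not a contradiction.
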